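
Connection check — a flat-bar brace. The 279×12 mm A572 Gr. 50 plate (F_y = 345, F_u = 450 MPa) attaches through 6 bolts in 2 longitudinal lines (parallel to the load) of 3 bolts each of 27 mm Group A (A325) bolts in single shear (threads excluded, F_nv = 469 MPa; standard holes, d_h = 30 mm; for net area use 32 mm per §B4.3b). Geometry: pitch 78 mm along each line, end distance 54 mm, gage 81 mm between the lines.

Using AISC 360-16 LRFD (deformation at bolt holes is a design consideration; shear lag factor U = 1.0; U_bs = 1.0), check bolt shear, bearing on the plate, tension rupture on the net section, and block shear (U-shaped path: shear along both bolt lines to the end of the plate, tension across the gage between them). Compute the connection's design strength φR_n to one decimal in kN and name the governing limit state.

830.3 kN (block shear governs)

Bolt shear: A_b = π(27)²/4 = 572.56 mm². φR_n = 0.75 × 469 × 572.56 × 6 × 1 = 1208.4 kN.
Bearing (12 mm plate, F_u = 450 MPa): end bolts L_c = 54 − 30/2 = 39, R_n = min(1.2×39×12×450, 2.4×27×12×450) = 252.72 kN/bolt; interior L_c = 78 − 30 = 48, R_n = 311.04 kN/bolt. φR_n = 0.75 × (2×252.72 + 4×311.04) = 1312.2 kN.
Tension rupture (net): A_n = (279 − 2×32)×12 = 2580 mm² (U = 1.0, A_e = A_n). φR_n = 0.75 × 450 × 2580 = 870.8 kN.
Block shear: shear path 2×[54+2×78] = 2×210 mm, A_gv = 5040, A_nv = 2×(210 − 2.5×32)×12 = 3120 mm²; tension across gage: (81 − 1×32)×12 = 588 mm². R_n = min(0.6×450×3120, 0.6×345×5040) + 1.0×450×588 = min(842.4, 1043.3) + 264.6 = 1107 kN. φR_n = 0.75 × 1107 = 830.3 kN.
Governing: min(1208.4, 1312.2, 870.8, 830.3) = 830.3 kN → block shear.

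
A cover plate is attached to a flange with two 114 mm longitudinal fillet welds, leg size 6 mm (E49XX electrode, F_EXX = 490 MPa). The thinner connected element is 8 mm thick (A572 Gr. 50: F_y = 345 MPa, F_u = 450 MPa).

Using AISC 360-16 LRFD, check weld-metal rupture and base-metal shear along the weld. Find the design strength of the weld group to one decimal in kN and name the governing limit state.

213.3 kN (weld metal governs)

Weld metal: throat = 0.707×6 = 4.242 mm, L = 2×114 = 228 mm. φR_n = 0.75 × 0.6 × 490 × 4.242 × 228 = 213.3 kN.
Base metal shear (8 mm plate): yield φR_n = 1.0×0.6×345×8×228 = 377.6 kN; rupture φR_n = 0.75×0.6×450×8×228 = 369.4 kN; take 369.4 kN (rupture).
Governing: min(213.3, 369.4) = 213.3 kN → weld metal.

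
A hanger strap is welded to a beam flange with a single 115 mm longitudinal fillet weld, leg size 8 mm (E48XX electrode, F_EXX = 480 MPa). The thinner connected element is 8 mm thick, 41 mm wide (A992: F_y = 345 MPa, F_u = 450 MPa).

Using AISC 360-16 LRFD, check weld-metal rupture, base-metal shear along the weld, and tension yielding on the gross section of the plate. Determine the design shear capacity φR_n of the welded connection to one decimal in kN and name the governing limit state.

101.8 kN (gross-section yield governs)

Weld metal: throat = 0.707×8 = 5.656 mm, L = 115 mm. φR_n = 0.75 × 0.6 × 480 × 5.656 × 115 = 140.5 kN.
Base metal shear (8 mm plate): yield φR_n = 1.0×0.6×345×8×115 = 190.4 kN; rupture φR_n = 0.75×0.6×450×8×115 = 186.3 kN; take 186.3 kN (rupture).
Tension yield (gross): A_g = 41×8 = 328 mm². φR_n = 0.90 × 345 × 328 = 101.8 kN.
Governing: min(140.5, 186.3, 101.8) = 101.8 kN → gross-section yield.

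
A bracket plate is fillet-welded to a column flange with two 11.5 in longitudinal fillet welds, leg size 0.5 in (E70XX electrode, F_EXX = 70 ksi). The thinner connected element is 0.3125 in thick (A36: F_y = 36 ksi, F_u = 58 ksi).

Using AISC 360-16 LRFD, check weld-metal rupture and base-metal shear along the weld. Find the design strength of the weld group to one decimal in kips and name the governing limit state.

Weld metal: throat = 0.707×0.5 = 0.3535 in, L = 2×11.5 = 23 in. φR_n = 0.75 × 0.6 × 70 × 0.3535 × 23 = 256.1 kips.
Base metal shear (0.3125 in plate): yield φR_n = 1.0×0.6×36×0.3125×23 = 155.3 kips; rupture φR_n = 0.75×0.6×58×0.3125×23 = 187.6 kips; take 155.3 kips (yield).
Governing: min(256.1, 155.3) = 155.3 kips → base-metal shear.

155.3 kips (base-metal shear governs)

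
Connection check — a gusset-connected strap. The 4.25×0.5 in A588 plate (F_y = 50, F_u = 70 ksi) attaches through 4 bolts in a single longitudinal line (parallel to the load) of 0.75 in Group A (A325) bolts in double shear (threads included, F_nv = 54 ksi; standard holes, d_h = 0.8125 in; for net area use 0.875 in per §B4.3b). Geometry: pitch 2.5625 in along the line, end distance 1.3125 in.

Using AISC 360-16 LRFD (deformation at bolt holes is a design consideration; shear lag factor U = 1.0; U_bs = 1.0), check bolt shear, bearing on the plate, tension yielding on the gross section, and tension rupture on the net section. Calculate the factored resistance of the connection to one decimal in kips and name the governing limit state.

Bolt shear: A_b = π(0.75)²/4 = 0.44179 in². φR_n = 0.75 × 54 × 0.44179 × 4 × 2 = 143.1 kips.
Bearing (0.5 in plate, F_u = 70 ksi): end bolts L_c = 1.3125 − 0.8125/2 = 0.90625, R_n = min(1.2×0.90625×0.5×70, 2.4×0.75×0.5×70) = 38.063 kips/bolt; interior L_c = 2.5625 − 0.8125 = 1.75, R_n = 63 kips/bolt. φR_n = 0.75 × (1×38.063 + 3×63) = 170.3 kips.
Tension yield (gross): A_g = 4.25×0.5 = 2.125 in². φR_n = 0.90 × 50 × 2.125 = 95.6 kips.
Tension rupture (net): A_n = (4.25 − 1×0.875)×0.5 = 1.6875 in² (U = 1.0, A_e = A_n). φR_n = 0.75 × 70 × 1.6875 = 88.6 kips.
Governing: min(143.1, 170.3, 95.6, 88.6) = 88.6 kips → net-section rupture.

88.6 kips (net-section rupture governs)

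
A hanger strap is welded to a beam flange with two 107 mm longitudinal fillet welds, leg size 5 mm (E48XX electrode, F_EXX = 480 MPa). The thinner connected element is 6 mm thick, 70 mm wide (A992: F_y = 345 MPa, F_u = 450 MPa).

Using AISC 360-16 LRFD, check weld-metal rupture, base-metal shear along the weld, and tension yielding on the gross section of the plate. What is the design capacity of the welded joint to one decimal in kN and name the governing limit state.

130.4 kN (gross-section yield governs)

Weld metal: throat = 0.707×5 = 3.535 mm, L = 2×107 = 214 mm. φR_n = 0.75 × 0.6 × 480 × 3.535 × 214 = 163.4 kN.
Base metal shear (6 mm plate): yield φR_n = 1.0×0.6×345×6×214 = 265.8 kN; rupture φR_n = 0.75×0.6×450×6×214 = 260.0 kN; take 260.0 kN (rupture).
Tension yield (gross): A_g = 70×6 = 420 mm². φR_n = 0.90 × 345 × 420 = 130.4 kN.
Governing: min(163.4, 260.0, 130.4) = 130.4 kN → gross-section yield.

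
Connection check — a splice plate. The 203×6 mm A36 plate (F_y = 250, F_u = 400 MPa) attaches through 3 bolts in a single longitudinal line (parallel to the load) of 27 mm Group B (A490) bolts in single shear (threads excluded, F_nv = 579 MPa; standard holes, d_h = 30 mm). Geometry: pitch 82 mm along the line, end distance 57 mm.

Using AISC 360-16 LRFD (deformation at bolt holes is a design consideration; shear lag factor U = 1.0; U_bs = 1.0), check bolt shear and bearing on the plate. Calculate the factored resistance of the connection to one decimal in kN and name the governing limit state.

315.4 kN (bearing governs)

Bolt shear: A_b = π(27)²/4 = 572.56 mm². φR_n = 0.75 × 579 × 572.56 × 3 × 1 = 745.9 kN.
Bearing (6 mm plate, F_u = 400 MPa): end bolts L_c = 57 − 30/2 = 42, R_n = min(1.2×42×6×400, 2.4×27×6×400) = 120.96 kN/bolt; interior L_c = 82 − 30 = 52, R_n = 149.76 kN/bolt. φR_n = 0.75 × (1×120.96 + 2×149.76) = 315.4 kN.
Governing: min(745.9, 315.4) = 315.4 kN → bearing.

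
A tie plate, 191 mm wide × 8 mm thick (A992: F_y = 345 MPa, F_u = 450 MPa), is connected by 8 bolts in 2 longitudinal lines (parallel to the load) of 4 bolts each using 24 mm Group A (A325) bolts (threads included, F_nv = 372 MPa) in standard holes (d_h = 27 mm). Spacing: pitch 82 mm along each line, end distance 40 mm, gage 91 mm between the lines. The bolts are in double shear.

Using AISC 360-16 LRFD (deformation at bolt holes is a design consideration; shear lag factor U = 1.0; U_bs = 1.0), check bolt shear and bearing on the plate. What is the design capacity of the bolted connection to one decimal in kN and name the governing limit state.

1104.8 kN (bearing governs)

Bolt shear: A_b = π(24)²/4 = 452.39 mm². φR_n = 0.75 × 372 × 452.39 × 8 × 2 = 2019.5 kN.
Bearing (8 mm plate, F_u = 450 MPa): end bolts L_c = 40 − 27/2 = 26.5, R_n = min(1.2×26.5×8×450, 2.4×24×8×450) = 114.48 kN/bolt; interior L_c = 82 − 27 = 55, R_n = 207.36 kN/bolt. φR_n = 0.75 × (2×114.48 + 6×207.36) = 1104.8 kN.
Governing: min(2019.5, 1104.8) = 1104.8 kN → bearing.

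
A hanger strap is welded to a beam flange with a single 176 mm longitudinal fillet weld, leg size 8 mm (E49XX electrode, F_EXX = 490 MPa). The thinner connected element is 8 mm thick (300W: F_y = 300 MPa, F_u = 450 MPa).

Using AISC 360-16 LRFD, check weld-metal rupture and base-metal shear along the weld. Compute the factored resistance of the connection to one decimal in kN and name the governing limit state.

219.5 kN (weld metal governs)

Weld metal: throat = 0.707×8 = 5.656 mm, L = 176 mm. φR_n = 0.75 × 0.6 × 490 × 5.656 × 176 = 219.5 kN.
Base metal shear (8 mm plate): yield φR_n = 1.0×0.6×300×8×176 = 253.4 kN; rupture φR_n = 0.75×0.6×450×8×176 = 285.1 kN; take 253.4 kN (yield).
Governing: min(219.5, 253.4) = 219.5 kN → weld metal.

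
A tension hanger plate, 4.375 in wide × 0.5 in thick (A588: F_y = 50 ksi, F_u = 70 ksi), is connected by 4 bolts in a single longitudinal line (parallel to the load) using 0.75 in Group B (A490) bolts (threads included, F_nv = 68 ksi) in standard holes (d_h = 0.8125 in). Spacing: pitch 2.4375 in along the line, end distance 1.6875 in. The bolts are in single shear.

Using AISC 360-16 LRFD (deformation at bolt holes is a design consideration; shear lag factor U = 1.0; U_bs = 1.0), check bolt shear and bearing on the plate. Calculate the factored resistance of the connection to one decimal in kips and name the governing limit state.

Bolt shear: A_b = π(0.75)²/4 = 0.44179 in². φR_n = 0.75 × 68 × 0.44179 × 4 × 1 = 90.1 kips.
Bearing (0.5 in plate, F_u = 70 ksi): end bolts L_c = 1.6875 − 0.8125/2 = 1.28125, R_n = min(1.2×1.28125×0.5×70, 2.4×0.75×0.5×70) = 53.813 kips/bolt; interior L_c = 2.4375 − 0.8125 = 1.625, R_n = 63 kips/bolt. φR_n = 0.75 × (1×53.813 + 3×63) = 182.1 kips.
Governing: min(90.1, 182.1) = 90.1 kips → bolt shear.

90.1 kips (bolt shear governs)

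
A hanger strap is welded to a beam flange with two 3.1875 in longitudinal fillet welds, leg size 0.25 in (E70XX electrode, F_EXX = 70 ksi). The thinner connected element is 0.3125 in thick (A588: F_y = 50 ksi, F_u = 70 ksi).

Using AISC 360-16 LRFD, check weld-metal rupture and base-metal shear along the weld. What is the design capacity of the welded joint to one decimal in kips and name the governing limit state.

35.5 kips (weld metal governs)

Weld metal: throat = 0.707×0.25 = 0.17675 in, L = 2×3.1875 = 6.375 in. φR_n = 0.75 × 0.6 × 70 × 0.17675 × 6.375 = 35.5 kips.
Base metal shear (0.3125 in plate): yield φR_n = 1.0×0.6×50×0.3125×6.375 = 59.8 kips; rupture φR_n = 0.75×0.6×70×0.3125×6.375 = 62.8 kips; take 59.8 kips (yield).
Governing: min(35.5, 59.8) = 35.5 kips → weld metal.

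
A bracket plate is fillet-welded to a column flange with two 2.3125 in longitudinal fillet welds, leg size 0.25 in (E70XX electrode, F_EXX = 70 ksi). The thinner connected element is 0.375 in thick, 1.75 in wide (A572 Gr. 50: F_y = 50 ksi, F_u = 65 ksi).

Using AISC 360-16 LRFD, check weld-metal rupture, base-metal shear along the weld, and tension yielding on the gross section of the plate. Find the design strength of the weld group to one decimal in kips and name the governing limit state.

25.8 kips (weld metal governs)

Weld metal: throat = 0.707×0.25 = 0.17675 in, L = 2×2.3125 = 4.625 in. φR_n = 0.75 × 0.6 × 70 × 0.17675 × 4.625 = 25.8 kips.
Base metal shear (0.375 in plate): yield φR_n = 1.0×0.6×50×0.375×4.625 = 52.0 kips; rupture φR_n = 0.75×0.6×65×0.375×4.625 = 50.7 kips; take 50.7 kips (rupture).
Tension yield (gross): A_g = 1.75×0.375 = 0.65625 in². φR_n = 0.90 × 50 × 0.65625 = 29.5 kips.
Governing: min(25.8, 50.7, 29.5) = 25.8 kips → weld metal.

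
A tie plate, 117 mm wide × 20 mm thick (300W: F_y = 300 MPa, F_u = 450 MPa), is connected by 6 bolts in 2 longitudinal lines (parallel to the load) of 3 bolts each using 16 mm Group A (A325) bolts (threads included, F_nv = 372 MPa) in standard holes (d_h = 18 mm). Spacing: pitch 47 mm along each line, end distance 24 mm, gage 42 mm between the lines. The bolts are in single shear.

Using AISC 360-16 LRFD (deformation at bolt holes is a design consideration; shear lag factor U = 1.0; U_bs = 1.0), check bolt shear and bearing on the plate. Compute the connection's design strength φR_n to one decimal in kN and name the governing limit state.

Bolt shear: A_b = π(16)²/4 = 201.06 mm². φR_n = 0.75 × 372 × 201.06 × 6 × 1 = 336.6 kN.
Bearing (20 mm plate, F_u = 450 MPa): end bolts L_c = 24 − 18/2 = 15, R_n = min(1.2×15×20×450, 2.4×16×20×450) = 162 kN/bolt; interior L_c = 47 − 18 = 29, R_n = 313.2 kN/bolt. φR_n = 0.75 × (2×162 + 4×313.2) = 1182.6 kN.
Governing: min(336.6, 1182.6) = 336.6 kN → bolt shear.

336.6 kN (bolt shear governs)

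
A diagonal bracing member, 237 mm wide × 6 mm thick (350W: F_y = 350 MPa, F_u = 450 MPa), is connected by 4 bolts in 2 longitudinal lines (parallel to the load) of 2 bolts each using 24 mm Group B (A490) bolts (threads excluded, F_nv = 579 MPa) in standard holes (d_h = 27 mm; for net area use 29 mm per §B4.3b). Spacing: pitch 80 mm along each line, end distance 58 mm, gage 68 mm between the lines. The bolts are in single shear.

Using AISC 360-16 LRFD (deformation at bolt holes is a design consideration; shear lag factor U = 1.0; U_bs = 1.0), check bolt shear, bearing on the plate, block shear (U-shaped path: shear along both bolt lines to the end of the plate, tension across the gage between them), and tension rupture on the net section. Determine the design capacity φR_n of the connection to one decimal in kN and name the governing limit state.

308.6 kN (block shear governs)

Bolt shear: A_b = π(24)²/4 = 452.39 mm². φR_n = 0.75 × 579 × 452.39 × 4 × 1 = 785.8 kN.
Bearing (6 mm plate, F_u = 450 MPa): end bolts L_c = 58 − 27/2 = 44.5, R_n = min(1.2×44.5×6×450, 2.4×24×6×450) = 144.18 kN/bolt; interior L_c = 80 − 27 = 53, R_n = 155.52 kN/bolt. φR_n = 0.75 × (2×144.18 + 2×155.52) = 449.6 kN.
Block shear: shear path 2×[58+1×80] = 2×138 mm, A_gv = 1656, A_nv = 2×(138 − 1.5×29)×6 = 1134 mm²; tension across gage: (68 − 1×29)×6 = 234 mm². R_n = min(0.6×450×1134, 0.6×350×1656) + 1.0×450×234 = min(306.18, 347.76) + 105.3 = 411.48 kN. φR_n = 0.75 × 411.48 = 308.6 kN.
Tension rupture (net): A_n = (237 − 2×29)×6 = 1074 mm² (U = 1.0, A_e = A_n). φR_n = 0.75 × 450 × 1074 = 362.5 kN.
Governing: min(785.8, 449.6, 308.6, 362.5) = 308.6 kN → block shear.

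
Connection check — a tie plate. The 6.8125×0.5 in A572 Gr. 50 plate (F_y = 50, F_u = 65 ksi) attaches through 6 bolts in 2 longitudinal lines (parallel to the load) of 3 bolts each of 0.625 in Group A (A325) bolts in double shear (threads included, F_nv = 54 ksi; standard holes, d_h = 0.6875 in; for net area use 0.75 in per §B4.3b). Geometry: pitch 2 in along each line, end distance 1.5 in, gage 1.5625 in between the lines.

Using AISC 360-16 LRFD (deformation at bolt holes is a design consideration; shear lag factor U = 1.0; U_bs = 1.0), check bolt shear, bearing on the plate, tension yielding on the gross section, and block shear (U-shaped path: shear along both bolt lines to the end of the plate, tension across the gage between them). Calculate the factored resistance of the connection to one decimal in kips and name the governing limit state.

125.8 kips (block shear governs)

Bolt shear: A_b = π(0.625)²/4 = 0.3068 in². φR_n = 0.75 × 54 × 0.3068 × 6 × 2 = 149.1 kips.
Bearing (0.5 in plate, F_u = 65 ksi): end bolts L_c = 1.5 − 0.6875/2 = 1.15625, R_n = min(1.2×1.15625×0.5×65, 2.4×0.625×0.5×65) = 45.094 kips/bolt; interior L_c = 2 − 0.6875 = 1.3125, R_n = 48.75 kips/bolt. φR_n = 0.75 × (2×45.094 + 4×48.75) = 213.9 kips.
Tension yield (gross): A_g = 6.8125×0.5 = 3.4063 in². φR_n = 0.90 × 50 × 3.4063 = 153.3 kips.
Block shear: shear path 2×[1.5+2×2] = 2×5.5 in, A_gv = 5.5, A_nv = 2×(5.5 − 2.5×0.75)×0.5 = 3.625 in²; tension across gage: (1.5625 − 1×0.75)×0.5 = 0.40625 in². R_n = min(0.6×65×3.625, 0.6×50×5.5) + 1.0×65×0.40625 = min(141.38, 165) + 26.406 = 167.79 kips. φR_n = 0.75 × 167.79 = 125.8 kips.
Governing: min(149.1, 213.9, 153.3, 125.8) = 125.8 kips → block shear.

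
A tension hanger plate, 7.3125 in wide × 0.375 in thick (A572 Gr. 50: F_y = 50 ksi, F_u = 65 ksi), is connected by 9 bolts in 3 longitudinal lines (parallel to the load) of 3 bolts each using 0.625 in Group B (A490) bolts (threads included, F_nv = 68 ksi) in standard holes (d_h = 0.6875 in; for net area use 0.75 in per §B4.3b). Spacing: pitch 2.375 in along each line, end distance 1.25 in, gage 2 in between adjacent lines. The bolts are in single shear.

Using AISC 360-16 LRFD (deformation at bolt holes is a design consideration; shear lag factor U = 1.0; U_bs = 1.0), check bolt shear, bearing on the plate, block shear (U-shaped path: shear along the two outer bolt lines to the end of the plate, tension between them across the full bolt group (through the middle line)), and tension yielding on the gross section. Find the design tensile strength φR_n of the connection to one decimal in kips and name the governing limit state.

Bolt shear: A_b = π(0.625)²/4 = 0.3068 in². φR_n = 0.75 × 68 × 0.3068 × 9 × 1 = 140.8 kips.
Bearing (0.375 in plate, F_u = 65 ksi): end bolts L_c = 1.25 − 0.6875/2 = 0.90625, R_n = min(1.2×0.90625×0.375×65, 2.4×0.625×0.375×65) = 26.508 kips/bolt; interior L_c = 2.375 − 0.6875 = 1.6875, R_n = 36.563 kips/bolt. φR_n = 0.75 × (3×26.508 + 6×36.563) = 224.2 kips.
Block shear: shear path 2×[1.25+2×2.375] = 2×6 in, A_gv = 4.5, A_nv = 2×(6 − 2.5×0.75)×0.375 = 3.0938 in²; tension across gage: (4 − 2×0.75)×0.375 = 0.9375 in². R_n = min(0.6×65×3.0938, 0.6×50×4.5) + 1.0×65×0.9375 = min(120.66, 135) + 60.938 = 181.6 kips. φR_n = 0.75 × 181.6 = 136.2 kips.
Tension yield (gross): A_g = 7.3125×0.375 = 2.7422 in². φR_n = 0.90 × 50 × 2.7422 = 123.4 kips.
Governing: min(140.8, 224.2, 136.2, 123.4) = 123.4 kips → gross-section yield.

123.4 kips (gross-section yield governs)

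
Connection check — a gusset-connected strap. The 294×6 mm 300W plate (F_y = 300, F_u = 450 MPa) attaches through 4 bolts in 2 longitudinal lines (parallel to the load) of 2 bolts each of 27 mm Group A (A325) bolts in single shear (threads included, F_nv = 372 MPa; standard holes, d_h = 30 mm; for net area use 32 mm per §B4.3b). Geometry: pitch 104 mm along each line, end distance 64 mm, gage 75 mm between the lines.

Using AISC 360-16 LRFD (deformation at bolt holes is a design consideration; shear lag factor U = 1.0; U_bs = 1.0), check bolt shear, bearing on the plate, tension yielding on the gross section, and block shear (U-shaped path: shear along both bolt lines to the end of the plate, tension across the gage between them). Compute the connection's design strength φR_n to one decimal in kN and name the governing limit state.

359.2 kN (block shear governs)

Bolt shear: A_b = π(27)²/4 = 572.56 mm². φR_n = 0.75 × 372 × 572.56 × 4 × 1 = 639.0 kN.
Bearing (6 mm plate, F_u = 450 MPa): end bolts L_c = 64 − 30/2 = 49, R_n = min(1.2×49×6×450, 2.4×27×6×450) = 158.76 kN/bolt; interior L_c = 104 − 30 = 74, R_n = 174.96 kN/bolt. φR_n = 0.75 × (2×158.76 + 2×174.96) = 500.6 kN.
Tension yield (gross): A_g = 294×6 = 1764 mm². φR_n = 0.90 × 300 × 1764 = 476.3 kN.
Block shear: shear path 2×[64+1×104] = 2×168 mm, A_gv = 2016, A_nv = 2×(168 − 1.5×32)×6 = 1440 mm²; tension across gage: (75 − 1×32)×6 = 258 mm². R_n = min(0.6×450×1440, 0.6×300×2016) + 1.0×450×258 = min(388.8, 362.88) + 116.1 = 478.98 kN. φR_n = 0.75 × 478.98 = 359.2 kN.
Governing: min(639.0, 500.6, 476.3, 359.2) = 359.2 kN → block shear.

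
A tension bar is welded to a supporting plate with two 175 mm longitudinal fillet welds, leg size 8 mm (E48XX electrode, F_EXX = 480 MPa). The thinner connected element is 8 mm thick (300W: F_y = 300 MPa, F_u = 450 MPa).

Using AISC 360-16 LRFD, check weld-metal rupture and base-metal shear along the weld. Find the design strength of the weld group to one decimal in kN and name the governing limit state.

427.6 kN (weld metal governs)

Weld metal: throat = 0.707×8 = 5.656 mm, L = 2×175 = 350 mm. φR_n = 0.75 × 0.6 × 480 × 5.656 × 350 = 427.6 kN.
Base metal shear (8 mm plate): yield φR_n = 1.0×0.6×300×8×350 = 504.0 kN; rupture φR_n = 0.75×0.6×450×8×350 = 567.0 kN; take 504.0 kN (yield).
Governing: min(427.6, 504.0) = 427.6 kN → weld metal.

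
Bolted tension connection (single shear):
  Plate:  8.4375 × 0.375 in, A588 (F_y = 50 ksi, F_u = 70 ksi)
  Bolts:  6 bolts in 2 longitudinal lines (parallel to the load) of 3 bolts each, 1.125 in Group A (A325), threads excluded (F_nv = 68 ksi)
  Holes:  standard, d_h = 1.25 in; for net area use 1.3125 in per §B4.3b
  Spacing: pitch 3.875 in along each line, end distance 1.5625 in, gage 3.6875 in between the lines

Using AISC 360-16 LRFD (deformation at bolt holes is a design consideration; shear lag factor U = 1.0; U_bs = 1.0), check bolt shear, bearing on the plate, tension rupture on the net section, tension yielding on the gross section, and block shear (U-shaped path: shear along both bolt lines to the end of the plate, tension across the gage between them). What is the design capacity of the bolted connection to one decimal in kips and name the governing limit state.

Bolt shear: A_b = π(1.125)²/4 = 0.99402 in². φR_n = 0.75 × 68 × 0.99402 × 6 × 1 = 304.2 kips.
Bearing (0.375 in plate, F_u = 70 ksi): end bolts L_c = 1.5625 − 1.25/2 = 0.9375, R_n = min(1.2×0.9375×0.375×70, 2.4×1.125×0.375×70) = 29.531 kips/bolt; interior L_c = 3.875 − 1.25 = 2.625, R_n = 70.875 kips/bolt. φR_n = 0.75 × (2×29.531 + 4×70.875) = 256.9 kips.
Tension rupture (net): A_n = (8.4375 − 2×1.3125)×0.375 = 2.1797 in² (U = 1.0, A_e = A_n). φR_n = 0.75 × 70 × 2.1797 = 114.4 kips.
Tension yield (gross): A_g = 8.4375×0.375 = 3.1641 in². φR_n = 0.90 × 50 × 3.1641 = 142.4 kips.
Block shear: shear path 2×[1.5625+2×3.875] = 2×9.3125 in, A_gv = 6.9844, A_nv = 2×(9.3125 − 2.5×1.3125)×0.375 = 4.5234 in²; tension across gage: (3.6875 − 1×1.3125)×0.375 = 0.89063 in². R_n = min(0.6×70×4.5234, 0.6×50×6.9844) + 1.0×70×0.89063 = min(189.98, 209.53) + 62.344 = 252.32 kips. φR_n = 0.75 × 252.32 = 189.2 kips.
Governing: min(304.2, 256.9, 114.4, 142.4, 189.2) = 114.4 kips → net-section rupture.

114.4 kips (net-section rupture governs)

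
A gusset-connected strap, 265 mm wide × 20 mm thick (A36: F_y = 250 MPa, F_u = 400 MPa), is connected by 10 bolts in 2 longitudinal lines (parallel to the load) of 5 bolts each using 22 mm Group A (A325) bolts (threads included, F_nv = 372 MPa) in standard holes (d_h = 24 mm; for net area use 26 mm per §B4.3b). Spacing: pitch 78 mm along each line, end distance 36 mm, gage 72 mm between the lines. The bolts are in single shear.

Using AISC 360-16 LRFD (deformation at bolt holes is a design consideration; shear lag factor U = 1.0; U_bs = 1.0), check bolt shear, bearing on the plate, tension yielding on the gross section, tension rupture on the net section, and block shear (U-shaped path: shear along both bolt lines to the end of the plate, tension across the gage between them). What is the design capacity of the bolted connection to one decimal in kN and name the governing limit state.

1060.6 kN (bolt shear governs)

Bolt shear: A_b = π(22)²/4 = 380.13 mm². φR_n = 0.75 × 372 × 380.13 × 10 × 1 = 1060.6 kN.
Bearing (20 mm plate, F_u = 400 MPa): end bolts L_c = 36 − 24/2 = 24, R_n = min(1.2×24×20×400, 2.4×22×20×400) = 230.4 kN/bolt; interior L_c = 78 − 24 = 54, R_n = 422.4 kN/bolt. φR_n = 0.75 × (2×230.4 + 8×422.4) = 2880.0 kN.
Tension yield (gross): A_g = 265×20 = 5300 mm². φR_n = 0.90 × 250 × 5300 = 1192.5 kN.
Tension rupture (net): A_n = (265 − 2×26)×20 = 4260 mm² (U = 1.0, A_e = A_n). φR_n = 0.75 × 400 × 4260 = 1278.0 kN.
Block shear: shear path 2×[36+4×78] = 2×348 mm, A_gv = 13920, A_nv = 2×(348 − 4.5×26)×20 = 9240 mm²; tension across gage: (72 − 1×26)×20 = 920 mm². R_n = min(0.6×400×9240, 0.6×250×13920) + 1.0×400×920 = min(2217.6, 2088) + 368 = 2456 kN. φR_n = 0.75 × 2456 = 1842.0 kN.
Governing: min(1060.6, 2880.0, 1192.5, 1278.0, 1842.0) = 1060.6 kN → bolt shear.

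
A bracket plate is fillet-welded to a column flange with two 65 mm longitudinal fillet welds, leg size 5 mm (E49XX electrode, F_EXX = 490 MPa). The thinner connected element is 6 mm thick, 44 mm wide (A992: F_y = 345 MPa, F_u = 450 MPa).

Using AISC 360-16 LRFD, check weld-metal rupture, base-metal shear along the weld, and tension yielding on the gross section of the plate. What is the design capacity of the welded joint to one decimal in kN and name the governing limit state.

Weld metal: throat = 0.707×5 = 3.535 mm, L = 2×65 = 130 mm. φR_n = 0.75 × 0.6 × 490 × 3.535 × 130 = 101.3 kN.
Base metal shear (6 mm plate): yield φR_n = 1.0×0.6×345×6×130 = 161.5 kN; rupture φR_n = 0.75×0.6×450×6×130 = 158.0 kN; take 158.0 kN (rupture).
Tension yield (gross): A_g = 44×6 = 264 mm². φR_n = 0.90 × 345 × 264 = 82.0 kN.
Governing: min(101.3, 158.0, 82.0) = 82.0 kN → gross-section yield.

82.0 kN (gross-section yield governs)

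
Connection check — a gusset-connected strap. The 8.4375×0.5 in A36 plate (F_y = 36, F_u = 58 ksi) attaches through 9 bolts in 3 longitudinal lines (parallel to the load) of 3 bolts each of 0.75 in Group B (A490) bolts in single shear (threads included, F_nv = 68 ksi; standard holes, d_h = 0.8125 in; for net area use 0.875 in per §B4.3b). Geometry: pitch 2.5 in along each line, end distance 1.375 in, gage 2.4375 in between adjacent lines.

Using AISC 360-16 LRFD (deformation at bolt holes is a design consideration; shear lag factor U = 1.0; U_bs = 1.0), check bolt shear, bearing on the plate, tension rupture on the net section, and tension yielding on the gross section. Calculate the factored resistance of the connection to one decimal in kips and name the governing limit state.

126.4 kips (net-section rupture governs)

Bolt shear: A_b = π(0.75)²/4 = 0.44179 in². φR_n = 0.75 × 68 × 0.44179 × 9 × 1 = 202.8 kips.
Bearing (0.5 in plate, F_u = 58 ksi): end bolts L_c = 1.375 − 0.8125/2 = 0.96875, R_n = min(1.2×0.96875×0.5×58, 2.4×0.75×0.5×58) = 33.713 kips/bolt; interior L_c = 2.5 − 0.8125 = 1.6875, R_n = 52.2 kips/bolt. φR_n = 0.75 × (3×33.713 + 6×52.2) = 310.8 kips.
Tension rupture (net): A_n = (8.4375 − 3×0.875)×0.5 = 2.9063 in² (U = 1.0, A_e = A_n). φR_n = 0.75 × 58 × 2.9063 = 126.4 kips.
Tension yield (gross): A_g = 8.4375×0.5 = 4.2188 in². φR_n = 0.90 × 36 × 4.2188 = 136.7 kips.
Governing: min(202.8, 310.8, 126.4, 136.7) = 126.4 kips → net-section rupture.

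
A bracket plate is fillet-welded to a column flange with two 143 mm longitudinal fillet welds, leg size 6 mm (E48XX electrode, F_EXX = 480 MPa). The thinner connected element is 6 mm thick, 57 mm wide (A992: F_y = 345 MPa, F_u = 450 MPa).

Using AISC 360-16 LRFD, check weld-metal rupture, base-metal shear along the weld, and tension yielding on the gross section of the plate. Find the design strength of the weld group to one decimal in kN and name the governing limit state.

106.2 kN (gross-section yield governs)

Weld metal: throat = 0.707×6 = 4.242 mm, L = 2×143 = 286 mm. φR_n = 0.75 × 0.6 × 480 × 4.242 × 286 = 262.1 kN.
Base metal shear (6 mm plate): yield φR_n = 1.0×0.6×345×6×286 = 355.2 kN; rupture φR_n = 0.75×0.6×450×6×286 = 347.5 kN; take 347.5 kN (rupture).
Tension yield (gross): A_g = 57×6 = 342 mm². φR_n = 0.90 × 345 × 342 = 106.2 kN.
Governing: min(262.1, 347.5, 106.2) = 106.2 kN → gross-section yield.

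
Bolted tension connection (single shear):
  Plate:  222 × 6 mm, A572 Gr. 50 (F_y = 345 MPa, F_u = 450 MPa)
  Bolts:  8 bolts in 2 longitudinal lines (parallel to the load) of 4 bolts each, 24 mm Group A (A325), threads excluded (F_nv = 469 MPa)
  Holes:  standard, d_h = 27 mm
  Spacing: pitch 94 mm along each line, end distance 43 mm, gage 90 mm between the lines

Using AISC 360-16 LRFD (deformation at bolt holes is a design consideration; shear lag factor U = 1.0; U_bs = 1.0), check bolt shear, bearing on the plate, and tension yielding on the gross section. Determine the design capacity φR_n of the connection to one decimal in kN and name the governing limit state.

413.6 kN (gross-section yield governs)

Bolt shear: A_b = π(24)²/4 = 452.39 mm². φR_n = 0.75 × 469 × 452.39 × 8 × 1 = 1273.0 kN.
Bearing (6 mm plate, F_u = 450 MPa): end bolts L_c = 43 − 27/2 = 29.5, R_n = min(1.2×29.5×6×450, 2.4×24×6×450) = 95.58 kN/bolt; interior L_c = 94 − 27 = 67, R_n = 155.52 kN/bolt. φR_n = 0.75 × (2×95.58 + 6×155.52) = 843.2 kN.
Tension yield (gross): A_g = 222×6 = 1332 mm². φR_n = 0.90 × 345 × 1332 = 413.6 kN.
Governing: min(1273.0, 843.2, 413.6) = 413.6 kN → gross-section yield.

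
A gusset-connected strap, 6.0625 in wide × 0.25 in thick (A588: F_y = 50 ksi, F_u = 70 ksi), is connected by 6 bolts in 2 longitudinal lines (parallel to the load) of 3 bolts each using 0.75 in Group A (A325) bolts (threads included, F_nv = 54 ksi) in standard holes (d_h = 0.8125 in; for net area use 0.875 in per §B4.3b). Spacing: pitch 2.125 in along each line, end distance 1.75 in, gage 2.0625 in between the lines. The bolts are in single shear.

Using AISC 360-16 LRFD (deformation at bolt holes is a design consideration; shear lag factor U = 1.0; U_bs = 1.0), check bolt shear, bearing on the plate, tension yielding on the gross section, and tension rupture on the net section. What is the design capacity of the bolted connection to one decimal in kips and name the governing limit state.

56.6 kips (net-section rupture governs)

Bolt shear: A_b = π(0.75)²/4 = 0.44179 in². φR_n = 0.75 × 54 × 0.44179 × 6 × 1 = 107.4 kips.
Bearing (0.25 in plate, F_u = 70 ksi): end bolts L_c = 1.75 − 0.8125/2 = 1.34375, R_n = min(1.2×1.34375×0.25×70, 2.4×0.75×0.25×70) = 28.219 kips/bolt; interior L_c = 2.125 − 0.8125 = 1.3125, R_n = 27.563 kips/bolt. φR_n = 0.75 × (2×28.219 + 4×27.563) = 125.0 kips.
Tension yield (gross): A_g = 6.0625×0.25 = 1.5156 in². φR_n = 0.90 × 50 × 1.5156 = 68.2 kips.
Tension rupture (net): A_n = (6.0625 − 2×0.875)×0.25 = 1.0781 in² (U = 1.0, A_e = A_n). φR_n = 0.75 × 70 × 1.0781 = 56.6 kips.
Governing: min(107.4, 125.0, 68.2, 56.6) = 56.6 kips → net-section rupture.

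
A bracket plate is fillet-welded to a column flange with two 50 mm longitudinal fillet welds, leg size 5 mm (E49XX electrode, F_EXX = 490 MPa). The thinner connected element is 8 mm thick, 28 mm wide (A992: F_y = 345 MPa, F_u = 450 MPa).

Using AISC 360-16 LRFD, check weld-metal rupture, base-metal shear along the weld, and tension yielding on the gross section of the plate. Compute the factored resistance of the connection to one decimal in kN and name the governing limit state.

Weld metal: throat = 0.707×5 = 3.535 mm, L = 2×50 = 100 mm. φR_n = 0.75 × 0.6 × 490 × 3.535 × 100 = 77.9 kN.
Base metal shear (8 mm plate): yield φR_n = 1.0×0.6×345×8×100 = 165.6 kN; rupture φR_n = 0.75×0.6×450×8×100 = 162.0 kN; take 162.0 kN (rupture).
Tension yield (gross): A_g = 28×8 = 224 mm². φR_n = 0.90 × 345 × 224 = 69.6 kN.
Governing: min(77.9, 162.0, 69.6) = 69.6 kN → gross-section yield.

69.6 kN (gross-section yield governs)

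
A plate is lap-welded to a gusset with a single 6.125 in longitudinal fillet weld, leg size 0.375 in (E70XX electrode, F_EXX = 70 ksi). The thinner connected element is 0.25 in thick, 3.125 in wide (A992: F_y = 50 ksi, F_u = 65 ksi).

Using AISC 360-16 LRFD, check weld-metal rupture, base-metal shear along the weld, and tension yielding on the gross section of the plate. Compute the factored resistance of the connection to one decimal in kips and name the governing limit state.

Weld metal: throat = 0.707×0.375 = 0.26513 in, L = 6.125 in. φR_n = 0.75 × 0.6 × 70 × 0.26513 × 6.125 = 51.2 kips.
Base metal shear (0.25 in plate): yield φR_n = 1.0×0.6×50×0.25×6.125 = 45.9 kips; rupture φR_n = 0.75×0.6×65×0.25×6.125 = 44.8 kips; take 44.8 kips (rupture).
Tension yield (gross): A_g = 3.125×0.25 = 0.78125 in². φR_n = 0.90 × 50 × 0.78125 = 35.2 kips.
Governing: min(51.2, 44.8, 35.2) = 35.2 kips → gross-section yield.

35.2 kips (gross-section yield governs)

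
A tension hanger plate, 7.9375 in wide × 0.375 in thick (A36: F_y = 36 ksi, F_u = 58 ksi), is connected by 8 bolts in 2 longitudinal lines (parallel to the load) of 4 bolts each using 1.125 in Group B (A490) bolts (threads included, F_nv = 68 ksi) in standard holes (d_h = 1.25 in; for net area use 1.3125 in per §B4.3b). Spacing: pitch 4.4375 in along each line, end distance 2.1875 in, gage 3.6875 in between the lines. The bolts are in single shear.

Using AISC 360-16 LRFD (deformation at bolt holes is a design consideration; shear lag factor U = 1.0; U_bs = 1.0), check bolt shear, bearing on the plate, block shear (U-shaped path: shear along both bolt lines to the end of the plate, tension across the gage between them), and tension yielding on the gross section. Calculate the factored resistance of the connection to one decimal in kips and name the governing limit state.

Bolt shear: A_b = π(1.125)²/4 = 0.99402 in². φR_n = 0.75 × 68 × 0.99402 × 8 × 1 = 405.6 kips.
Bearing (0.375 in plate, F_u = 58 ksi): end bolts L_c = 2.1875 − 1.25/2 = 1.5625, R_n = min(1.2×1.5625×0.375×58, 2.4×1.125×0.375×58) = 40.781 kips/bolt; interior L_c = 4.4375 − 1.25 = 3.1875, R_n = 58.725 kips/bolt. φR_n = 0.75 × (2×40.781 + 6×58.725) = 325.4 kips.
Block shear: shear path 2×[2.1875+3×4.4375] = 2×15.5 in, A_gv = 11.625, A_nv = 2×(15.5 − 3.5×1.3125)×0.375 = 8.1797 in²; tension across gage: (3.6875 − 1×1.3125)×0.375 = 0.89063 in². R_n = min(0.6×58×8.1797, 0.6×36×11.625) + 1.0×58×0.89063 = min(284.65, 251.1) + 51.657 = 302.76 kips. φR_n = 0.75 × 302.76 = 227.1 kips.
Tension yield (gross): A_g = 7.9375×0.375 = 2.9766 in². φR_n = 0.90 × 36 × 2.9766 = 96.4 kips.
Governing: min(405.6, 325.4, 227.1, 96.4) = 96.4 kips → gross-section yield.

96.4 kips (gross-section yield governs)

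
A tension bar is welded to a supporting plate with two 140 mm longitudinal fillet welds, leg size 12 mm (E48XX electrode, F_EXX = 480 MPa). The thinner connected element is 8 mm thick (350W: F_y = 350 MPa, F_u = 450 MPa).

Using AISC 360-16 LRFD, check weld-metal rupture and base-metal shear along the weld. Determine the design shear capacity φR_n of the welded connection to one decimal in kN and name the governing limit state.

453.6 kN (base-metal shear governs)

Weld metal: throat = 0.707×12 = 8.484 mm, L = 2×140 = 280 mm. φR_n = 0.75 × 0.6 × 480 × 8.484 × 280 = 513.1 kN.
Base metal shear (8 mm plate): yield φR_n = 1.0×0.6×350×8×280 = 470.4 kN; rupture φR_n = 0.75×0.6×450×8×280 = 453.6 kN; take 453.6 kN (rupture).
Governing: min(513.1, 453.6) = 453.6 kN → base-metal shear.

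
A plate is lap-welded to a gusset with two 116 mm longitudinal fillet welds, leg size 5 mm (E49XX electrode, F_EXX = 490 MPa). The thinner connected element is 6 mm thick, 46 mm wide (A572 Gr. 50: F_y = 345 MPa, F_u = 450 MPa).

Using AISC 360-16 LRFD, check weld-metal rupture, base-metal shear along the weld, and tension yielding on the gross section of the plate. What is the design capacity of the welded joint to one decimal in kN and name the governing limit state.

85.7 kN (gross-section yield governs)

Weld metal: throat = 0.707×5 = 3.535 mm, L = 2×116 = 232 mm. φR_n = 0.75 × 0.6 × 490 × 3.535 × 232 = 180.8 kN.
Base metal shear (6 mm plate): yield φR_n = 1.0×0.6×345×6×232 = 288.1 kN; rupture φR_n = 0.75×0.6×450×6×232 = 281.9 kN; take 281.9 kN (rupture).
Tension yield (gross): A_g = 46×6 = 276 mm². φR_n = 0.90 × 345 × 276 = 85.7 kN.
Governing: min(180.8, 281.9, 85.7) = 85.7 kN → gross-section yield.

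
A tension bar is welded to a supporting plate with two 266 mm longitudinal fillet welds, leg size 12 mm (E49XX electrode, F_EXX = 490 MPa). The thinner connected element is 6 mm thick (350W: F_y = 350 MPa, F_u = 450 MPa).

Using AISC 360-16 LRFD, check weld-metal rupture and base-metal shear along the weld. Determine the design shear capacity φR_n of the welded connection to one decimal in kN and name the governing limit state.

Weld metal: throat = 0.707×12 = 8.484 mm, L = 2×266 = 532 mm. φR_n = 0.75 × 0.6 × 490 × 8.484 × 532 = 995.2 kN.
Base metal shear (6 mm plate): yield φR_n = 1.0×0.6×350×6×532 = 670.3 kN; rupture φR_n = 0.75×0.6×450×6×532 = 646.4 kN; take 646.4 kN (rupture).
Governing: min(995.2, 646.4) = 646.4 kN → base-metal shear.

646.4 kN (base-metal shear governs)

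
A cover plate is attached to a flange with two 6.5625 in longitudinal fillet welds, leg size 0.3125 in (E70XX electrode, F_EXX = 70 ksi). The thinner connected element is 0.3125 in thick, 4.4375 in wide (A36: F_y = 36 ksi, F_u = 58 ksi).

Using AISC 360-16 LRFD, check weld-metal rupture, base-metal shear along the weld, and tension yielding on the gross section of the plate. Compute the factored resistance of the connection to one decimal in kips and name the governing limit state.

Weld metal: throat = 0.707×0.3125 = 0.22094 in, L = 2×6.5625 = 13.125 in. φR_n = 0.75 × 0.6 × 70 × 0.22094 × 13.125 = 91.3 kips.
Base metal shear (0.3125 in plate): yield φR_n = 1.0×0.6×36×0.3125×13.125 = 88.6 kips; rupture φR_n = 0.75×0.6×58×0.3125×13.125 = 107.1 kips; take 88.6 kips (yield).
Tension yield (gross): A_g = 4.4375×0.3125 = 1.3867 in². φR_n = 0.90 × 36 × 1.3867 = 44.9 kips.
Governing: min(91.3, 88.6, 44.9) = 44.9 kips → gross-section yield.

44.9 kips (gross-section yield governs)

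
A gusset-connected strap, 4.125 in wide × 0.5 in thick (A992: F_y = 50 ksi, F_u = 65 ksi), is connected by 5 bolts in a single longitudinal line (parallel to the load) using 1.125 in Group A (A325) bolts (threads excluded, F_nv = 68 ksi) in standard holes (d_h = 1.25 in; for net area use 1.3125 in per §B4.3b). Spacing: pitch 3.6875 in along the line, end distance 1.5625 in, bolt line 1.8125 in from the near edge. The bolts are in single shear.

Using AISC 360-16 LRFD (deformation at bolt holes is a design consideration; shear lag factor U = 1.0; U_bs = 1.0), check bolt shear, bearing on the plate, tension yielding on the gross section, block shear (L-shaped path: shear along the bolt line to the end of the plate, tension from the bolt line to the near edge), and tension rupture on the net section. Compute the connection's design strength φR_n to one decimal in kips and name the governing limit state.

Bolt shear: A_b = π(1.125)²/4 = 0.99402 in². φR_n = 0.75 × 68 × 0.99402 × 5 × 1 = 253.5 kips.
Bearing (0.5 in plate, F_u = 65 ksi): end bolts L_c = 1.5625 − 1.25/2 = 0.9375, R_n = min(1.2×0.9375×0.5×65, 2.4×1.125×0.5×65) = 36.563 kips/bolt; interior L_c = 3.6875 − 1.25 = 2.4375, R_n = 87.75 kips/bolt. φR_n = 0.75 × (1×36.563 + 4×87.75) = 290.7 kips.
Tension yield (gross): A_g = 4.125×0.5 = 2.0625 in². φR_n = 0.90 × 50 × 2.0625 = 92.8 kips.
Block shear: shear path 1×[1.5625+4×3.6875] = 1×16.3125 in, A_gv = 8.1563, A_nv = 1×(16.3125 − 4.5×1.3125)×0.5 = 5.2031 in²; tension to near edge: (1.8125 − 0.5×1.3125)×0.5 = 0.57813 in². R_n = min(0.6×65×5.2031, 0.6×50×8.1563) + 1.0×65×0.57813 = min(202.92, 244.69) + 37.578 = 240.5 kips. φR_n = 0.75 × 240.5 = 180.4 kips.
Tension rupture (net): A_n = (4.125 − 1×1.3125)×0.5 = 1.4063 in² (U = 1.0, A_e = A_n). φR_n = 0.75 × 65 × 1.4063 = 68.6 kips.
Governing: min(253.5, 290.7, 92.8, 180.4, 68.6) = 68.6 kips → net-section rupture.

68.6 kips (net-section rupture governs)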